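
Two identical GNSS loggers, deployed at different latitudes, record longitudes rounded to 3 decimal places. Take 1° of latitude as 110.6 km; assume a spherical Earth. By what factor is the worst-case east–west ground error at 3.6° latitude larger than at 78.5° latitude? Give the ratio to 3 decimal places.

5.006

Rounding to 3 decimal places leaves the longitude within ±0.0005° of the true value.
Error at 3.6° = 0.0005° × 110600 × cos 3.6° ≈ 55.3 × 0.9980 = 55.191 m.
Error at 78.5° = 0.0005° × 110600 × cos 78.5° ≈ 55.3 × 0.1994 = 11.025 m.
Ratio: 55.191 / 11.025 = cos 3.6° / cos 78.5° ≈ 5.0060.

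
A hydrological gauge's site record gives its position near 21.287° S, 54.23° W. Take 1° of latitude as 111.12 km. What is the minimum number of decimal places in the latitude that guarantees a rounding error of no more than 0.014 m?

One degree of latitude covers 111120 m.
N decimal places → at most half a unit in the last place, 0.5 × 10⁻ᴺ° = 111120/2 × 10⁻ᴺ m.
Need 0.5 × 111120 × 10⁻ᴺ ≤ 0.014 → 10⁻ᴺ ≤ 2.520e-07, so N ≥ 6.60.
At 6 places the error can reach 0.0556 m, but 7 places keeps it to 0.00556 m.

7 decimal places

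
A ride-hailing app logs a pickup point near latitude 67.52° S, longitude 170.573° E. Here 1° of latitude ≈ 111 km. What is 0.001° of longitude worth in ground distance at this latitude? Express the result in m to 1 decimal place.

42.4 m

At 67.52° a degree of longitude is 111000 × cos 67.52° ≈ 42442.1 m, so 0.001° corresponds to 42.4421 m.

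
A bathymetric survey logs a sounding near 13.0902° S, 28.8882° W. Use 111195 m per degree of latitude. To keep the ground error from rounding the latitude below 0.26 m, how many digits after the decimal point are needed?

6 decimal places

One degree of latitude covers 111195 m.
N decimal places → at most half a unit in the last place, 0.5 × 10⁻ᴺ° = 111195/2 × 10⁻ᴺ m.
Setting 55597.5 × 10⁻ᴺ ≤ 0.26 gives 10ᴺ ≥ 2.138e+05, i.e. N ≥ 5.33.
At 5 places the error can reach 0.556 m, but 6 places keeps it to 0.0556 m.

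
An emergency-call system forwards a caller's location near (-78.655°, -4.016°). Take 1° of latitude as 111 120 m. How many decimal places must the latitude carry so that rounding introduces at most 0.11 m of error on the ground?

One degree of latitude covers 111120 m.
N decimal places → at most half a unit in the last place, 0.5 × 10⁻ᴺ° = 111120/2 × 10⁻ᴺ m.
Setting 55560 × 10⁻ᴺ ≤ 0.11 gives 10ᴺ ≥ 5.051e+05, i.e. N ≥ 5.70.
So 6 decimal places suffice (0.0556 m); 5 would allow up to 0.556 m.

6 decimal places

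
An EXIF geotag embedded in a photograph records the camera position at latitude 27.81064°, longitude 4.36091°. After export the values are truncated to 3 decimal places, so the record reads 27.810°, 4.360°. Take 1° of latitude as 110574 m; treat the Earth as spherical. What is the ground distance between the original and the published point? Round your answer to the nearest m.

The latitude changed by +0.00064° and the longitude by +0.00091°.
North–south shift: 0.00064 × 110574 = 70.7674 m.
E–W at 27.81°: 0.00091° × 110574 × cos 27.81° = 0.00091 × 110574 × 0.8845 ≈ 89.0004 m.
Distance: √(70.7674² + 89.0004²) ≈ 113.706 m.

114 m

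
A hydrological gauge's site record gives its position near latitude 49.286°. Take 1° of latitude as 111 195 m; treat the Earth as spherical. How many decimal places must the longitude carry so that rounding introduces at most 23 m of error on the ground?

4 decimal places

At 49.286° one degree of longitude covers 111195 × cos 49.286° ≈ 111195 × 0.6523 ≈ 72530.7 m.
With N decimal places the half-ulp bound is 0.5·10⁻ᴺ°, or 0.5·10⁻ᴺ × 72530.7 m on the ground.
Setting 36265.3 × 10⁻ᴺ ≤ 23 gives 10ᴺ ≥ 1577, i.e. N ≥ 3.20.
N = 3 would give 36.3 m (too coarse); N = 4 gives 3.63 m ≤ 23 m.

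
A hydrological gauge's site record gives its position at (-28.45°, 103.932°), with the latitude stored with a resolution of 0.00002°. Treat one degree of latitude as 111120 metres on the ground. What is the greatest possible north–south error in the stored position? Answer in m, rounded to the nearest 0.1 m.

1.1 m

With a 0.00002° grid the true value lies within half a step, ±0.00002°/2 = ±1e-05°, of the stored one.
North–south distance: 1e-05° × 111120 m/° = 1.1112 m.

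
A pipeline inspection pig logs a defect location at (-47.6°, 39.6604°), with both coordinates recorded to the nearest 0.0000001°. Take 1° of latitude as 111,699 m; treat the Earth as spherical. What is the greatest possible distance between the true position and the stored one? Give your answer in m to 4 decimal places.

0.0067 m

Rounding to 7 decimal places leaves each coordinate within ±5e-08° of the true value.
Latitude error → 5e-08 × 111699 = 0.00558495 m along the meridian.
East–west component at 47.6°: 5e-08° × 111699 × cos 47.6° ≈ 5e-08 × 75318.9 ≈ 0.00376595 m.
Worst case both components are at the extreme and orthogonal: √(0.00558495² + 0.00376595²) ≈ 0.00673602 m.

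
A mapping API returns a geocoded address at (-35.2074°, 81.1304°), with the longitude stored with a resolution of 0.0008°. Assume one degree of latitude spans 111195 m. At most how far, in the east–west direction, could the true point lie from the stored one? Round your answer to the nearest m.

36 m

With a 0.0008° grid the true value lies within half a step, ±0.0008°/2 = ±0.0004°, of the stored one.
At latitude 35.2074° a degree of longitude spans 111195 m × cos 35.2074° = 111195 × 0.8171 ≈ 90854.1 m.
East–west error: 0.0004° × 90854.1 m/° ≈ 36.3417 m.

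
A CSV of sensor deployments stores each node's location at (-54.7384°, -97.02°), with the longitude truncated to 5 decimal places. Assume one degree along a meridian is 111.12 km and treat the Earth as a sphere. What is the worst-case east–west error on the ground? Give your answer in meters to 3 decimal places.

0.642 meters

Truncating at 5 decimal places can drop up to a full unit in the last place, so the longitude may be off by as much as 1e-05°.
Parallels shrink by cos φ, so at 54.7384° a degree of longitude is 111120 × 0.5773 ≈ 64150.7 m.
So at most 1e-05° × 64150.7 ≈ 0.641507 m east–west.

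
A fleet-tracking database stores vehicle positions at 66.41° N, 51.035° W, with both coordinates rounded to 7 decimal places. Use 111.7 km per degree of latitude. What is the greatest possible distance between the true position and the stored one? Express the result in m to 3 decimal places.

0.006 m

Rounding to 7 decimal places leaves each coordinate within ±5e-08° of the true value.
N–S: 5e-08° × 111700 m/° = 0.005585 m.
E–W at 66.41°: 5e-08° × 111700 × cos 66.41° = 5e-08 × 111700 × 0.4002 ≈ 0.00223506 m.
Worst case both components are at the extreme and orthogonal: √(0.005585² + 0.00223506²) ≈ 0.00601562 m.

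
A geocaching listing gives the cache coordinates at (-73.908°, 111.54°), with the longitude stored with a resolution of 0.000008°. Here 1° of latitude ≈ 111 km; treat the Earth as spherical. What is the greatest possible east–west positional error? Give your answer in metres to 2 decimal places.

With a 0.000008° grid the true value lies within half a step, ±0.000008°/2 = ±4e-06°, of the stored one.
One degree of longitude at 73.908° is 111000 × cos 73.908° ≈ 111000 × 0.2772 = 30767 m.
East–west error: 4e-06° × 30767 m/° ≈ 0.123068 m.

0.12 metres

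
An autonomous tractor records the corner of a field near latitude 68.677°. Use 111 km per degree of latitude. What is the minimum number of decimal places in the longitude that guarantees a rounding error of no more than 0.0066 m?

7

At 68.677° one degree of longitude covers 111000 × cos 68.677° ≈ 111000 × 0.3636 ≈ 40362.4 m.
Rounding to N decimal places gives at most 0.5 × 10⁻ᴺ degrees of error, i.e. 0.5 × 10⁻ᴺ × 40362.4 m.
Setting 20181.2 × 10⁻ᴺ ≤ 0.0066 gives 10ᴺ ≥ 3.058e+06, i.e. N ≥ 6.49.
So 7 decimal places suffice (0.00202 m); 6 would allow up to 0.0202 m.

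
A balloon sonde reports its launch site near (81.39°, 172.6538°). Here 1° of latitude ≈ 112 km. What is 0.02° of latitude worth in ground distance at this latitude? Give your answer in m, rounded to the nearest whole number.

2240 m

Along a meridian 0.02° is 0.02 × 112000 = 2240 m.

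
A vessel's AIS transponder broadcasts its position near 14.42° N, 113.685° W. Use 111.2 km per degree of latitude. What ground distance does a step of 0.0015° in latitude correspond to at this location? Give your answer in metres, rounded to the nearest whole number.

167 metres

Along a meridian 0.0015° is 0.0015 × 111200 = 166.8 m.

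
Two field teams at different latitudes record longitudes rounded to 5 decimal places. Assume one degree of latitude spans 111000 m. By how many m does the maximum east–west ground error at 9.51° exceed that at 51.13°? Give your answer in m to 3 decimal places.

0.199 m

Rounding to 5 decimal places leaves the longitude within ±5e-06° of the true value.
Error at 9.51° = 5e-06° × 111000 × cos 9.51° ≈ 0.555 × 0.9863 = 0.54737 m.
At 51.13°: 5e-06° × 111000 × cos 51.13° = 5e-06 × 111000 × 0.6276 ≈ 0.34829 m.
So the lower-latitude error exceeds the higher by 0.54737 − 0.34829 = 0.19908 m.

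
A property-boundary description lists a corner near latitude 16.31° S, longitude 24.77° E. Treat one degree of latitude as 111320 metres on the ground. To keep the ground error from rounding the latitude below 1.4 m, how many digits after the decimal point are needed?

5

One degree of latitude covers 111320 m.
N decimal places → at most half a unit in the last place, 0.5 × 10⁻ᴺ° = 111320/2 × 10⁻ᴺ m.
Setting 55660 × 10⁻ᴺ ≤ 1.4 gives 10ᴺ ≥ 3.976e+04, i.e. N ≥ 4.60.
So 5 decimal places suffice (0.557 m); 4 would allow up to 5.57 m.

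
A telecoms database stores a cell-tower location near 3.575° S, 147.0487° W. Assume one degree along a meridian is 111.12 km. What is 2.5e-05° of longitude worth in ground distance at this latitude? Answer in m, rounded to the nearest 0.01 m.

At 3.575° a degree of longitude is 111120 × cos 3.575° ≈ 110904 m, so 2.5e-05° corresponds to 2.77259 m.

2.77 m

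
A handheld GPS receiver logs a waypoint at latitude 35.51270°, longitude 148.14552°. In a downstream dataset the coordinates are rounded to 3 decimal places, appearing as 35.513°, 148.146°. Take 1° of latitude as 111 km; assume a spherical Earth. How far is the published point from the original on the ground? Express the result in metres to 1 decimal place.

Δlat = 35.51270 − 35.513 = -0.00030°; Δlon = 148.14552 − 148.146 = -0.00048°.
North–south shift: -0.00030 × 111000 = -33.3 m.
East–west at this latitude: -0.00048° × 111000 × cos 35.513° ≈ -0.00048 × 90352.2 = -43.3691 m.
Combined displacement = (33.3² + 43.3691²)^½ ≈ 54.6787 m.

54.7 metres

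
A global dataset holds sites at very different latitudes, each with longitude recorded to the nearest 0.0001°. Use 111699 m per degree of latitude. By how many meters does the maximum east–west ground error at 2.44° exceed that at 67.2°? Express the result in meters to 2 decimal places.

3.42 meters

Rounding to 4 decimal places leaves the longitude within ±5e-05° of the true value.
Error at 2.44° = 5e-05° × 111699 × cos 2.44° ≈ 5.585 × 0.9991 = 5.5799 m.
Error at 67.2° = 5e-05° × 111699 × cos 67.2° ≈ 5.585 × 0.3875 = 2.1643 m.
Difference: 5.5799 − 2.1643 = 3.4156 m.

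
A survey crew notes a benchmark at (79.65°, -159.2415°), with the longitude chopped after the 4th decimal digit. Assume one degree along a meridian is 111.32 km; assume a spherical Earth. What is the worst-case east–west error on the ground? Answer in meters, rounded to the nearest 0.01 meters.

2.00 meters

Truncating at 4 decimal places can drop up to a full unit in the last place, so the longitude may be off by as much as 0.0001°.
Parallels shrink by cos φ, so at 79.65° a degree of longitude is 111320 × 0.1797 ≈ 19999.8 m.
East–west error: 0.0001° × 19999.8 m/° ≈ 1.99998 m.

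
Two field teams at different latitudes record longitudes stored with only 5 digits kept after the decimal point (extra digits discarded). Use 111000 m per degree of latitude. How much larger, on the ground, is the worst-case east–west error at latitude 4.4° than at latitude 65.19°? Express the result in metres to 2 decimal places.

0.64 metres

Truncating at 5 decimal places can drop up to a full unit in the last place, so the longitude may be off by as much as 1e-05°.
At 4.4°: 1e-05° × 111000 × cos 4.4° = 1e-05 × 111000 × 0.9971 ≈ 1.1067 m.
At 65.19°: 1e-05° × 111000 × cos 65.19° = 1e-05 × 111000 × 0.4196 ≈ 0.46577 m.
Difference: 1.1067 − 0.46577 = 0.64096 m.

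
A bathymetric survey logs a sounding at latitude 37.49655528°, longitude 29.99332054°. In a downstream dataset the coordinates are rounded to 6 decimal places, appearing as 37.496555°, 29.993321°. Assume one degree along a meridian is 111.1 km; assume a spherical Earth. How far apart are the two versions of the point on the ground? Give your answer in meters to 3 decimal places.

0.051 meters

Δlat = 37.49655528 − 37.496555 = +0.00000028°; Δlon = 29.99332054 − 29.993321 = -0.00000046°.
N–S: 0.00000028° × 111100 m/° = 0.031108 m.
East–west at this latitude: -0.00000046° × 111100 × cos 37.4966° ≈ -0.00000046 × 88145.6 = -0.040547 m.
Distance: √(0.031108² + 0.040547²) ≈ 0.0511054 m.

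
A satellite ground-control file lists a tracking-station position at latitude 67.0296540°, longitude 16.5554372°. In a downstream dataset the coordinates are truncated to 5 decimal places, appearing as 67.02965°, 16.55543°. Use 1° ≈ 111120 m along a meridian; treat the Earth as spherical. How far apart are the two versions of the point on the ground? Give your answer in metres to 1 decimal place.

0.5 metres

The latitude changed by +0.0000040° and the longitude by +0.0000072°.
N–S: 0.0000040° × 111120 m/° = 0.44448 m.
East–west at this latitude: 0.0000072° × 111120 × cos 67.0297° ≈ 0.0000072 × 43365.1 = 0.312229 m.
Hypotenuse of the two orthogonal shifts: √(0.44448² + 0.312229²) = 0.543184 m.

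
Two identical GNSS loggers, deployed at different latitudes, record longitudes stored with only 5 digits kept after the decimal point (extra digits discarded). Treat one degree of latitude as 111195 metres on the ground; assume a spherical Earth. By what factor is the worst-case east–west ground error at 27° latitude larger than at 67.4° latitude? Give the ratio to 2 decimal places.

Truncating at 5 decimal places can drop up to a full unit in the last place, so the longitude may be off by as much as 1e-05°.
Error at 27° = 1e-05° × 111195 × cos 27° ≈ 1.1119 × 0.8910 = 0.99075 m.
At 67.4°: 1e-05° × 111195 × cos 67.4° = 1e-05 × 111195 × 0.3843 ≈ 0.42732 m.
Ratio: 0.99075 / 0.42732 = cos 27° / cos 67.4° ≈ 2.3185.

2.32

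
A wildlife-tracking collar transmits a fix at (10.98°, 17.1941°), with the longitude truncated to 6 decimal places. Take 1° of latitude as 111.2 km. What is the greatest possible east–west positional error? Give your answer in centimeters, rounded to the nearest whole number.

Truncating at 6 decimal places can drop up to a full unit in the last place, so the longitude may be off by as much as 1e-06°.
Parallels shrink by cos φ, so at 10.98° a degree of longitude is 111200 × 0.9817 ≈ 109164 m.
East–west error: 1e-06° × 109164 m/° ≈ 0.109164 m.
That is 0.109164 m = 10.916 cm.

11 centimeters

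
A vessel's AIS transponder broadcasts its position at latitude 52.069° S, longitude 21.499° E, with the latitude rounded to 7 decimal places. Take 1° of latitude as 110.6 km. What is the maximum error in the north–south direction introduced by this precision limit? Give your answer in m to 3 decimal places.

Rounding to 7 decimal places leaves the latitude within ±5e-08° of the true value.
Along the meridian that is 5e-08° × 110600 m/° = 0.00553 m.

0.006 m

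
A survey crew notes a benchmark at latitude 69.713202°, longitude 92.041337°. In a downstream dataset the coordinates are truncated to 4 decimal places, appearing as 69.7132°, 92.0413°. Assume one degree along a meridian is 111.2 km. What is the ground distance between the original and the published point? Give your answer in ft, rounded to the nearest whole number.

5 ft

Δlat = 69.713202 − 69.7132 = +0.000002°; Δlon = 92.041337 − 92.0413 = +0.000037°.
North–south shift: 0.000002 × 111200 = 0.2224 m.
East–west at this latitude: 0.000037° × 111200 × cos 69.7132° ≈ 0.000037 × 38555.2 = 1.42654 m.
Hypotenuse of the two orthogonal shifts: √(0.2224² + 1.42654²) = 1.44378 m.
In feet: 1.44378 m ÷ 0.3048 ≈ 4.7368 ft.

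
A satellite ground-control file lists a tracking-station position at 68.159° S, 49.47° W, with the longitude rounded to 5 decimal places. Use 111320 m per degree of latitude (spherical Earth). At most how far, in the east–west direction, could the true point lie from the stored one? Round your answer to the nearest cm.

Rounding to 5 decimal places leaves the longitude within ±5e-06° of the true value.
Parallels shrink by cos φ, so at 68.159° a degree of longitude is 111320 × 0.3720 ≈ 41414.6 m.
East–west error: 5e-06° × 41414.6 m/° ≈ 0.207073 m.
That is 0.207073 m = 20.707 cm.

21 cm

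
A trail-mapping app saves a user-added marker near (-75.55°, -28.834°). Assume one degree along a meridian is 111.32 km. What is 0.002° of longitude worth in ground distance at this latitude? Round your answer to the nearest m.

56 m

0.002° of longitude at 75.55° is 0.002 × 111320 × cos 75.55° ≈ 0.002 × 27778.2 = 55.5565 m.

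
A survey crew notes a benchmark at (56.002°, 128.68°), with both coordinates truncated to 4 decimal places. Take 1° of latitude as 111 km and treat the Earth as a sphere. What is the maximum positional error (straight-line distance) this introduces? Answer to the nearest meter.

13 meters

Truncating at 4 decimal places can drop up to a full unit in the last place, so each coordinate may be off by as much as 0.0001°.
North–south component: 0.0001° × 111000 = 11.1 m.
East–west component at 56.002°: 0.0001° × 111000 × cos 56.002° ≈ 0.0001 × 62067.2 ≈ 6.20672 m.
Worst case both components are at the extreme and orthogonal: √(11.1² + 6.20672²) ≈ 12.7174 m.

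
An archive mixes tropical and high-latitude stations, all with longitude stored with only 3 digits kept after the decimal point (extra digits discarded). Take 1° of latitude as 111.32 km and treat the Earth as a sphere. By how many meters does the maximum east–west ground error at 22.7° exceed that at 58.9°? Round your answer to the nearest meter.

Truncating at 3 decimal places can drop up to a full unit in the last place, so the longitude may be off by as much as 0.001°.
At 22.7°: 0.001° × 111320 × cos 22.7° = 0.001 × 111320 × 0.9225 ≈ 102.7 m.
At 58.9°: 0.001° × 111320 × cos 58.9° = 0.001 × 111320 × 0.5165 ≈ 57.5 m.
Difference: 102.7 − 57.5 = 45.196 m.

45 meters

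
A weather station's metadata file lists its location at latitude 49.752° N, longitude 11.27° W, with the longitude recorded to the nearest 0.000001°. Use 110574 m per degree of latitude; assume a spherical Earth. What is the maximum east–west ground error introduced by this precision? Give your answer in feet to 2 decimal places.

0.12 feet

Rounding to 6 decimal places leaves the longitude within ±5e-07° of the true value.
At latitude 49.752° a degree of longitude spans 110574 m × cos 49.752° = 110574 × 0.6461 ≈ 71441.6 m.
Maximum E–W displacement: 5e-07 × 71441.6 = 0.0357208 m.
Converting: 0.0357208 m × 3.2808 ft/m ≈ 0.11719 ft.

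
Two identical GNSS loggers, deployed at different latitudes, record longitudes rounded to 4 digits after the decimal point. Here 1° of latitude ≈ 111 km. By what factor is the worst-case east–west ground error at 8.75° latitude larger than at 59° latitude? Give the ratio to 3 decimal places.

1.919

Rounding to 4 decimal places leaves the longitude within ±5e-05° of the true value.
At 8.75°: 5e-05° × 111000 × cos 8.75° = 5e-05 × 111000 × 0.9884 ≈ 5.4854 m.
Error at 59° = 5e-05° × 111000 × cos 59° ≈ 5.55 × 0.5150 = 2.8585 m.
Ratio: 5.4854 / 2.8585 = cos 8.75° / cos 59° ≈ 1.9190.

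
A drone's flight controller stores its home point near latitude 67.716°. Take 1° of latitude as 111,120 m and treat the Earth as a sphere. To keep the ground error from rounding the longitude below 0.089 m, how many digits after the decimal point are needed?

6

At 67.716° one degree of longitude covers 111120 × cos 67.716° ≈ 111120 × 0.3792 ≈ 42136.5 m.
With N decimal places the half-ulp bound is 0.5·10⁻ᴺ°, or 0.5·10⁻ᴺ × 42136.5 m on the ground.
Need 0.5 × 42136.5 × 10⁻ᴺ ≤ 0.089 → 10⁻ᴺ ≤ 4.224e-06, so N ≥ 5.37.
N = 5 would give 0.211 m (too coarse); N = 6 gives 0.0211 m ≤ 0.089 m.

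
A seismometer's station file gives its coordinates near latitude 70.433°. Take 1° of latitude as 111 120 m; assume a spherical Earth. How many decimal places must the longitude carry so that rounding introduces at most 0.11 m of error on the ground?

At 70.433° one degree of longitude covers 111120 × cos 70.433° ≈ 111120 × 0.3349 ≈ 37215.1 m.
With N decimal places the half-ulp bound is 0.5·10⁻ᴺ°, or 0.5·10⁻ᴺ × 37215.1 m on the ground.
Setting 18607.5 × 10⁻ᴺ ≤ 0.11 gives 10ᴺ ≥ 1.692e+05, i.e. N ≥ 5.23.
So 6 decimal places suffice (0.0186 m); 5 would allow up to 0.186 m.

6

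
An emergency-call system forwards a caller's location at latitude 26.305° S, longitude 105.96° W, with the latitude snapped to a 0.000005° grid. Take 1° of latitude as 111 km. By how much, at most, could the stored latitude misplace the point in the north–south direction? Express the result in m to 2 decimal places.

With a 0.000005° grid the true value lies within half a step, ±0.000005°/2 = ±2.5e-06°, of the stored one.
Along the meridian that is 2.5e-06° × 111000 m/° = 0.2775 m.

0.28 m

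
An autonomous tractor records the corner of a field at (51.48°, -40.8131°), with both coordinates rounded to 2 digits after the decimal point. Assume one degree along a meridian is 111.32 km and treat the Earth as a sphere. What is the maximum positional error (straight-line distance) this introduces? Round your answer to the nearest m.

656 m

Rounding to 2 decimal places leaves each coordinate within ±0.005° of the true value.
Latitude error → 0.005 × 111320 = 556.6 m along the meridian.
East–west component at 51.48°: 0.005° × 111320 × cos 51.48° ≈ 0.005 × 69328.7 ≈ 346.644 m.
Combining orthogonally: (556.6² + 346.644²)^½ ≈ 655.717 m.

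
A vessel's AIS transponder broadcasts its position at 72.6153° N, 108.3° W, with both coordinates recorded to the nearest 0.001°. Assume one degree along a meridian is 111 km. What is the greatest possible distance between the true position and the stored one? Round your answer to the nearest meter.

58 meters

Rounding to 3 decimal places leaves each coordinate within ±0.0005° of the true value.
Latitude error → 0.0005 × 111000 = 55.5 m along the meridian.
Longitude error → 0.0005 × 111000 × cos 72.6153° = 0.0005 × 111000 × 0.2988 ≈ 16.5826 m.
The two errors are perpendicular, so the maximum displacement is √(55.5² + 16.5826²) ≈ 57.9244 m.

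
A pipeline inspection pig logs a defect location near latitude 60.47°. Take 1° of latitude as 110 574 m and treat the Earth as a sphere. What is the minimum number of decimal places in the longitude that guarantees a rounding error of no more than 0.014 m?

At 60.47° one degree of longitude covers 110574 × cos 60.47° ≈ 110574 × 0.4929 ≈ 54499.6 m.
Rounding to N decimal places gives at most 0.5 × 10⁻ᴺ degrees of error, i.e. 0.5 × 10⁻ᴺ × 54499.6 m.
Need 0.5 × 54499.6 × 10⁻ᴺ ≤ 0.014 → 10⁻ᴺ ≤ 5.138e-07, so N ≥ 6.29.
N = 6 would give 0.0272 m (too coarse); N = 7 gives 0.00272 m ≤ 0.014 m.

7 decimal places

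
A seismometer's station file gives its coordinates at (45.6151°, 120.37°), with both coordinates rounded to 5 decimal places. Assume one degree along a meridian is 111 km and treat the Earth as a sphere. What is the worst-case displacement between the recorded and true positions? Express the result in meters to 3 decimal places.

0.677 meters

Rounding to 5 decimal places leaves each coordinate within ±5e-06° of the true value.
Latitude error → 5e-06 × 111000 = 0.555 m along the meridian.
E–W at 45.6151°: 5e-06° × 111000 × cos 45.6151° = 5e-06 × 111000 × 0.6995 ≈ 0.388209 m.
The two errors are perpendicular, so the maximum displacement is √(0.555² + 0.388209²) ≈ 0.677297 m.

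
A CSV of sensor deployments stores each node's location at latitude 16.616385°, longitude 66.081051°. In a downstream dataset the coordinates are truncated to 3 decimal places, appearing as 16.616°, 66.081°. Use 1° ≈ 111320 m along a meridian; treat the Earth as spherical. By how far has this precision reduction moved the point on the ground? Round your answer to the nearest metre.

Δlat = 16.616385 − 16.616 = +0.000385°; Δlon = 66.081051 − 66.081 = +0.000051°.
N–S: 0.000385° × 111320 m/° = 42.8582 m.
E–W at 16.616°: 0.000051° × 111320 × cos 16.616° = 0.000051 × 111320 × 0.9582 ≈ 5.44025 m.
Hypotenuse of the two orthogonal shifts: √(42.8582² + 5.44025²) = 43.2021 m.

43 metres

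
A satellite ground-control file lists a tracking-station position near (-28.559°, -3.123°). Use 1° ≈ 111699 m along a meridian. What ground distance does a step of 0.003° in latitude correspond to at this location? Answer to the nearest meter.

335 meters

Along a meridian 0.003° is 0.003 × 111699 = 335.097 m.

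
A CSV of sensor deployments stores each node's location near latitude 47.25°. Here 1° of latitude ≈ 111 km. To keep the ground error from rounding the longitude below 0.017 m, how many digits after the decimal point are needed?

At 47.25° one degree of longitude covers 111000 × cos 47.25° ≈ 111000 × 0.6788 ≈ 75346.9 m.
Rounding to N decimal places gives at most 0.5 × 10⁻ᴺ degrees of error, i.e. 0.5 × 10⁻ᴺ × 75346.9 m.
Need 0.5 × 75346.9 × 10⁻ᴺ ≤ 0.017 → 10⁻ᴺ ≤ 4.512e-07, so N ≥ 6.35.
So 7 decimal places suffice (0.00377 m); 6 would allow up to 0.0377 m.

7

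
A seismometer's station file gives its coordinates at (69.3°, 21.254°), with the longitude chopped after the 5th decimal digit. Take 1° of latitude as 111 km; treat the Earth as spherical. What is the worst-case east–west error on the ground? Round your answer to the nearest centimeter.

Truncating at 5 decimal places can drop up to a full unit in the last place, so the longitude may be off by as much as 1e-05°.
Parallels shrink by cos φ, so at 69.3° a degree of longitude is 111000 × 0.3535 ≈ 39235.7 m.
Maximum E–W displacement: 1e-05 × 39235.7 = 0.392357 m.
That is 0.392357 m = 39.236 cm.

39 centimeters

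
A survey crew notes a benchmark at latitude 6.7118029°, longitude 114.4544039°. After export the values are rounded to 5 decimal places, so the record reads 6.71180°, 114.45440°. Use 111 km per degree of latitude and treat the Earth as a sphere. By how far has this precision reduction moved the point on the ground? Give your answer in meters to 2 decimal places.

0.54 meters

Δlat = 6.7118029 − 6.71180 = +0.0000029°; Δlon = 114.4544039 − 114.45440 = +0.0000039°.
N–S: 0.0000029° × 111000 m/° = 0.3219 m.
East–west at this latitude: 0.0000039° × 111000 × cos 6.7118° ≈ 0.0000039 × 110239 = 0.429933 m.
Hypotenuse of the two orthogonal shifts: √(0.3219² + 0.429933²) = 0.537087 m.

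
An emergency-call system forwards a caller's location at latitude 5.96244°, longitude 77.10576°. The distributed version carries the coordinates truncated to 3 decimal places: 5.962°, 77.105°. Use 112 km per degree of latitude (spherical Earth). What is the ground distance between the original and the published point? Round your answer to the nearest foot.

The latitude changed by +0.00044° and the longitude by +0.00076°.
North–south shift: 0.00044 × 112000 = 49.28 m.
East–west at this latitude: 0.00076° × 112000 × cos 5.962° ≈ 0.00076 × 111394 = 84.6596 m.
Hypotenuse of the two orthogonal shifts: √(49.28² + 84.6596²) = 97.958 m.
In feet: 97.958 m ÷ 0.3048 ≈ 321.38 ft.

321 feet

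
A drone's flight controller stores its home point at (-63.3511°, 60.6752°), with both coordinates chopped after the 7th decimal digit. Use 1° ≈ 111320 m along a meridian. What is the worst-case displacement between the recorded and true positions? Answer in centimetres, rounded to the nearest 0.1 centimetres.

Truncating at 7 decimal places can drop up to a full unit in the last place, so each coordinate may be off by as much as 1e-07°.
N–S: 1e-07° × 111320 m/° = 0.011132 m.
E–W at 63.3511°: 1e-07° × 111320 × cos 63.3511° = 1e-07 × 111320 × 0.4485 ≈ 0.00499295 m.
The two errors are perpendicular, so the maximum displacement is √(0.011132² + 0.00499295²) ≈ 0.0122004 m.
That is 0.0122004 m = 1.22 cm.

1.2 centimetres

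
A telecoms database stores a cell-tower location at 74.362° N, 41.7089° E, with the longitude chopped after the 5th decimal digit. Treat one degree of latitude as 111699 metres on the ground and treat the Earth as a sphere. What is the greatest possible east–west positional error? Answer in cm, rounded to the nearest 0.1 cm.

30.1 cm

Truncating at 5 decimal places can drop up to a full unit in the last place, so the longitude may be off by as much as 1e-05°.
At latitude 74.362° a degree of longitude spans 111699 m × cos 74.362° = 111699 × 0.2696 ≈ 30109.4 m.
East–west error: 1e-05° × 30109.4 m/° ≈ 0.301094 m.
That is 0.301094 m = 30.109 cm.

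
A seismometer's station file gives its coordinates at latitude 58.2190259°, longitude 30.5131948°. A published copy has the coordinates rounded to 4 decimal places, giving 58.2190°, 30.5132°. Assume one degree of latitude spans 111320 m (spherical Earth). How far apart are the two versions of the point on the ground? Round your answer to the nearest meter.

The latitude changed by +0.0000259° and the longitude by -0.0000052°.
N–S: 0.0000259° × 111320 m/° = 2.88319 m.
E–W at 58.219°: -0.0000052° × 111320 × cos 58.219° = -0.0000052 × 111320 × 0.5267 ≈ -0.304873 m.
Combined displacement = (2.88319² + 0.304873²)^½ ≈ 2.89926 m.

3 meters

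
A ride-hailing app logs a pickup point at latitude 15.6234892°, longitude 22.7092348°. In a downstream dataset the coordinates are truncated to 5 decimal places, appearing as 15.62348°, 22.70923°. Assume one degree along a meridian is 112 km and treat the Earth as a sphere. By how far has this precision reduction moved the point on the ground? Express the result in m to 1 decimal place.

1.2 m

Δlat = 15.6234892 − 15.62348 = +0.0000092°; Δlon = 22.7092348 − 22.70923 = +0.0000048°.
N–S: 0.0000092° × 112000 m/° = 1.0304 m.
East–west at this latitude: 0.0000048° × 112000 × cos 15.6235° ≈ 0.0000048 × 107862 = 0.517737 m.
Hypotenuse of the two orthogonal shifts: √(1.0304² + 0.517737²) = 1.15316 m.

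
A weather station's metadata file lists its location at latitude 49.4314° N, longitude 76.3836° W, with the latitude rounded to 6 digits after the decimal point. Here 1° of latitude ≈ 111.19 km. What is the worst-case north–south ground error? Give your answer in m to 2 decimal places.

0.06 m

Rounding to 6 decimal places leaves the latitude within ±5e-07° of the true value.
So the N–S error is at most 5e-07 × 111190 = 0.055595 m.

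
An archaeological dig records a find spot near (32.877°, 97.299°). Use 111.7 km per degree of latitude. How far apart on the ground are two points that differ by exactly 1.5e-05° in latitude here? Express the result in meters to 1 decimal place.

1.7 meters

Along a meridian 1.5e-05° is 1.5e-05 × 111700 = 1.6755 m.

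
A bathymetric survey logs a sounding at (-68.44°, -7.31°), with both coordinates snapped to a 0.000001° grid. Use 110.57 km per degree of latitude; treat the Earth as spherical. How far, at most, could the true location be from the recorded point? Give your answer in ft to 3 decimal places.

0.193 ft

With a 0.000001° grid the true value lies within half a step, ±0.000001°/2 = ±5e-07°, of the stored one.
Latitude error → 5e-07 × 110570 = 0.055285 m along the meridian.
East–west component at 68.44°: 5e-07° × 110570 × cos 68.44° ≈ 5e-07 × 40631.8 ≈ 0.0203159 m.
Worst case both components are at the extreme and orthogonal: √(0.055285² + 0.0203159²) ≈ 0.0588996 m.
Converting: 0.0588996 m × 3.2808 ft/m ≈ 0.19324 ft.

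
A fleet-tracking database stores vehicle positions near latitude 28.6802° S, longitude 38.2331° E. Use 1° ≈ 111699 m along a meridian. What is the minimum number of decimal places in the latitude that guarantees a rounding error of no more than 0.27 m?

6 decimal places

One degree of latitude covers 111699 m.
With N decimal places the half-ulp bound is 0.5·10⁻ᴺ°, or 0.5·10⁻ᴺ × 111699 m on the ground.
Setting 55849.5 × 10⁻ᴺ ≤ 0.27 gives 10ᴺ ≥ 2.068e+05, i.e. N ≥ 5.32.
N = 5 would give 0.558 m (too coarse); N = 6 gives 0.0558 m ≤ 0.27 m.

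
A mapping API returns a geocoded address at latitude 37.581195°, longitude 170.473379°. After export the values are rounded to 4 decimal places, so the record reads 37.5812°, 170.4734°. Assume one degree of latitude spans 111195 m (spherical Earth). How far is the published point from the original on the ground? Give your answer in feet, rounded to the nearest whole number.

Δlat = 37.581195 − 37.5812 = -0.000005°; Δlon = 170.473379 − 170.4734 = -0.000021°.
North–south shift: -0.000005 × 111195 = -0.555975 m.
East–west at this latitude: -0.000021° × 111195 × cos 37.5812° ≈ -0.000021 × 88120.9 = -1.85054 m.
Combined displacement = (0.555975² + 1.85054²)^½ ≈ 1.93225 m.
In feet: 1.93225 m ÷ 0.3048 ≈ 6.3394 ft.

6 feet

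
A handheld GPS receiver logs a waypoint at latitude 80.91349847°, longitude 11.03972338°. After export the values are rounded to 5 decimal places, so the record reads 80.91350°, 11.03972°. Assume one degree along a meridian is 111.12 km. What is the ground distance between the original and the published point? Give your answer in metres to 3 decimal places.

The latitude changed by -0.00000153° and the longitude by +0.00000338°.
N–S: -0.00000153° × 111120 m/° = -0.170014 m.
E–W at 80.9135°: 0.00000338° × 111120 × cos 80.9135° = 0.00000338 × 111120 × 0.1579 ≈ 0.0593145 m.
Distance: √(0.170014² + 0.0593145²) ≈ 0.180063 m.

0.180 metres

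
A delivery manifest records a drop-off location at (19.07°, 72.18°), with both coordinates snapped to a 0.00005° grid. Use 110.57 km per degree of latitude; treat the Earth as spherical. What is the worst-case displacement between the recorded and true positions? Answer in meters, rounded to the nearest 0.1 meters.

With a 0.00005° grid the true value lies within half a step, ±0.00005°/2 = ±2.5e-05°, of the stored one.
North–south component: 2.5e-05° × 110570 = 2.76425 m.
East–west component at 19.07°: 2.5e-05° × 110570 × cos 19.07° ≈ 2.5e-05 × 104502 ≈ 2.61255 m.
Combining orthogonally: (2.76425² + 2.61255²)^½ ≈ 3.80348 m.

3.8 meters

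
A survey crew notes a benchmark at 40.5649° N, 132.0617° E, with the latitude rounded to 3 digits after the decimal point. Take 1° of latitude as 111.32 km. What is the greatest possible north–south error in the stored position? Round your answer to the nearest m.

Rounding to 3 decimal places leaves the latitude within ±0.0005° of the true value.
Along the meridian that is 0.0005° × 111320 m/° = 55.66 m.

56 m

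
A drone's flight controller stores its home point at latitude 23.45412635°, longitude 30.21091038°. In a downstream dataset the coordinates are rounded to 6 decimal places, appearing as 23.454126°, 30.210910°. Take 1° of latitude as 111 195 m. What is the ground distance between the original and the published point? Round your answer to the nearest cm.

5 cm

Δlat = 23.45412635 − 23.454126 = +0.00000035°; Δlon = 30.21091038 − 30.210910 = +0.00000038°.
N–S: 0.00000035° × 111195 m/° = 0.0389183 m.
E–W at 23.4541°: 0.00000038° × 111195 × cos 23.4541° = 0.00000038 × 111195 × 0.9174 ≈ 0.038763 m.
Hypotenuse of the two orthogonal shifts: √(0.0389183² + 0.038763²) = 0.0549291 m.
That is 0.0549291 m = 5.4929 cm.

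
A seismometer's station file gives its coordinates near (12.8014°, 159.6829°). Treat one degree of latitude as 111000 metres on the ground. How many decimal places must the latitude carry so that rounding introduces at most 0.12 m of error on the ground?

One degree of latitude covers 111000 m.
N decimal places → at most half a unit in the last place, 0.5 × 10⁻ᴺ° = 111000/2 × 10⁻ᴺ m.
Need 0.5 × 111000 × 10⁻ᴺ ≤ 0.12 → 10⁻ᴺ ≤ 2.162e-06, so N ≥ 5.67.
So 6 decimal places suffice (0.0555 m); 5 would allow up to 0.555 m.

6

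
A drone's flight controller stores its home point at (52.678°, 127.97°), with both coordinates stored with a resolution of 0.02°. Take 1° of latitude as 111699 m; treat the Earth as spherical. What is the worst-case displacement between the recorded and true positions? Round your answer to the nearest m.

With a 0.02° grid the true value lies within half a step, ±0.02°/2 = ±0.01°, of the stored one.
N–S: 0.01° × 111699 m/° = 1116.99 m.
Longitude error → 0.01 × 111699 × cos 52.678° = 0.01 × 111699 × 0.6063 ≈ 677.224 m.
Worst case both components are at the extreme and orthogonal: √(1116.99² + 677.224²) ≈ 1306.25 m.

1306 m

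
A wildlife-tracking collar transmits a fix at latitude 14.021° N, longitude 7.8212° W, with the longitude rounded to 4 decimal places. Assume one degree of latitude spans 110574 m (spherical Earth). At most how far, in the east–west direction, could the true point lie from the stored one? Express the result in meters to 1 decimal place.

Rounding to 4 decimal places leaves the longitude within ±5e-05° of the true value.
One degree of longitude at 14.021° is 110574 × cos 14.021° ≈ 110574 × 0.9702 = 107280 m.
So at most 5e-05° × 107280 ≈ 5.36398 m east–west.

5.4 meters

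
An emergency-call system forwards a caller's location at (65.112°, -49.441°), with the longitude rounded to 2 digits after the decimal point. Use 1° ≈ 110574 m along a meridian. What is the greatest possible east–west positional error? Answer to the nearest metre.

233 metres

Rounding to 2 decimal places leaves the longitude within ±0.005° of the true value.
Parallels shrink by cos φ, so at 65.112° a degree of longitude is 110574 × 0.4208 ≈ 46534.6 m.
Maximum E–W displacement: 0.005 × 46534.6 = 232.673 m.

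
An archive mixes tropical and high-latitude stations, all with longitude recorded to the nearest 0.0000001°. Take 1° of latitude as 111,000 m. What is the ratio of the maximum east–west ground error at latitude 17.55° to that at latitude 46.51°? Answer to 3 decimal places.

1.385

Rounding to 7 decimal places leaves the longitude within ±5e-08° of the true value.
Error at 17.55° = 5e-08° × 111000 × cos 17.55° ≈ 0.00555 × 0.9535 = 0.0052917 m.
Error at 46.51° = 5e-08° × 111000 × cos 46.51° ≈ 0.00555 × 0.6882 = 0.0038197 m.
Ratio: 0.0052917 / 0.0038197 = cos 17.55° / cos 46.51° ≈ 1.3854.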